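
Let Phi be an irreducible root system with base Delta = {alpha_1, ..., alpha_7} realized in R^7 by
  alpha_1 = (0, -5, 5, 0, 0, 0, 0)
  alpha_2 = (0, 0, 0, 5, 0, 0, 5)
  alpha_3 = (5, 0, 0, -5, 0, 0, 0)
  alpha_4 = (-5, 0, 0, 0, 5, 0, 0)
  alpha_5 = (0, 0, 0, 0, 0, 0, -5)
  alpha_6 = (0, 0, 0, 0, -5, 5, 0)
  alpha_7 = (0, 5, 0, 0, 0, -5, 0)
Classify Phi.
B_7 (so(15))

Compute the Cartan integers a_ij = 2(alpha_i, alpha_j)/(alpha_j, alpha_j); the resulting 7x7 Cartan matrix is
[[2, 0, 0, 0, 0, 0, -1], [0, 2, -1, 0, -2, 0, 0], [0, -1, 2, -1, 0, 0, 0], [0, 0, -1, 2, 0, -1, 0], [0, -1, 0, 0, 2, 0, 0], [0, 0, 0, -1, 0, 2, -1], [-1, 0, 0, 0, 0, -1, 2]].
The roots have two lengths (squared-length ratio 2:1); the short ones are alpha_{5}. The associated Dynkin diagram is a chain of 7 nodes with a double edge at one end; the terminal node there is the unique short simple root (B_7), so the type is B_7 (the algebra so(15)).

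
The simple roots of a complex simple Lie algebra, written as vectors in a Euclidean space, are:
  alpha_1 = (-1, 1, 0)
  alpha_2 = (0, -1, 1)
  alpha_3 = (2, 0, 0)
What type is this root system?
Compute the Cartan integers a_ij = 2(alpha_i, alpha_j)/(alpha_j, alpha_j); the resulting 3x3 Cartan matrix is
[[2, -1, -1], [-1, 2, 0], [-2, 0, 2]].
The roots have two lengths (squared-length ratio 2:1); the short ones are alpha_{1,2}. The associated Dynkin diagram is a chain of 3 nodes with a double edge at one end; the terminal node there is the unique long simple root (C_3), so the type is C_3 (the algebra sp(6)).

C_3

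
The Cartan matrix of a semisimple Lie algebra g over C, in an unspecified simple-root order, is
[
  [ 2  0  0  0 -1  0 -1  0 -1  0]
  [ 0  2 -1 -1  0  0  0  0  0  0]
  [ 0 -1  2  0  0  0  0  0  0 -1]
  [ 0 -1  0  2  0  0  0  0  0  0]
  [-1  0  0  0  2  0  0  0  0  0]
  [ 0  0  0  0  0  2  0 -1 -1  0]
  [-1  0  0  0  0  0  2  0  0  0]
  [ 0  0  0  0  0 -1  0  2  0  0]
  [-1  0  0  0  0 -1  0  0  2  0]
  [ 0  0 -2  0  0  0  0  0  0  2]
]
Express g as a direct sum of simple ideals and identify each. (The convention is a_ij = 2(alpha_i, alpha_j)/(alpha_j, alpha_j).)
The diagram associated to this matrix has two connected components: the simple roots {alpha_2, alpha_3, alpha_4, alpha_10} form a chain of 4 nodes with a double edge at one end; the terminal node there is the unique long simple root (C_4), and {alpha_1, alpha_5, alpha_6, alpha_7, alpha_8, alpha_9} form a chain of 4 nodes with a fork of two nodes at one end (D_6). A semisimple Lie algebra decomposes uniquely as the direct sum of simple ideals, one per connected component of its Dynkin diagram, so g ≅ C_4 ⊕ D_6 (dimension 36 + 66 = 102).

C_4 + D_6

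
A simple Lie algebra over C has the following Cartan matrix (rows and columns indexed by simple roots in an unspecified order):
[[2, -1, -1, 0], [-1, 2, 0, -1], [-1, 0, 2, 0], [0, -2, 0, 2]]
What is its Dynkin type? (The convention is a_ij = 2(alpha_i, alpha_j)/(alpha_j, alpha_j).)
C4

The matrix has rank 4 with 2's on the diagonal. Reading the off-diagonal entries as Dynkin edges (a single edge where a_ij = a_ji = -1; a double or triple edge where a_ij * a_ji = 2 or 3), the diagram is a chain of 4 nodes with a double edge at one end; the terminal node there is the unique long simple root (C_4). One simple-root ordering that puts it in standard form is (alpha_3, alpha_1, alpha_2, alpha_4). So the algebra is type C_4, i.e. sp(8).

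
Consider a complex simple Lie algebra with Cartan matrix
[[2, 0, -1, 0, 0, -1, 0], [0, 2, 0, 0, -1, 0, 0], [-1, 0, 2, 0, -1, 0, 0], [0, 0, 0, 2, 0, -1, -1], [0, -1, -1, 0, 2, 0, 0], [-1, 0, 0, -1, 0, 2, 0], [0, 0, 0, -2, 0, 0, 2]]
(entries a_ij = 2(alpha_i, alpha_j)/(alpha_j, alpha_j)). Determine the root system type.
C_7

The matrix has rank 7 with 2's on the diagonal. Reading the off-diagonal entries as Dynkin edges (a single edge where a_ij = a_ji = -1; a double or triple edge where a_ij * a_ji = 2 or 3), the diagram is a chain of 7 nodes with a double edge at one end; the terminal node there is the unique long simple root (C_7). One simple-root ordering that puts it in standard form is (alpha_2, alpha_5, alpha_3, alpha_1, alpha_6, alpha_4, alpha_7). So the algebra is type C_7, i.e. sp(14).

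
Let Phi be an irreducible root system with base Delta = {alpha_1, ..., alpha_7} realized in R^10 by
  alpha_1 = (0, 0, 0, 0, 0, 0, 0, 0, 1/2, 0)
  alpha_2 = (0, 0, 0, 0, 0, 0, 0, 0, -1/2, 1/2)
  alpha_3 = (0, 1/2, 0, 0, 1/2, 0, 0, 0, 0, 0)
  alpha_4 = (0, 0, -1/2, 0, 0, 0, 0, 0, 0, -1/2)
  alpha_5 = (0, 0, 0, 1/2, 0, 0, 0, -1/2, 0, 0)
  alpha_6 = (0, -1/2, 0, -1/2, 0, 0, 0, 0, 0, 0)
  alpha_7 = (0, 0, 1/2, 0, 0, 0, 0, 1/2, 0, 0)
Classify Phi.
B_7 (so(15))

Compute the Cartan integers a_ij = 2(alpha_i, alpha_j)/(alpha_j, alpha_j); the resulting 7x7 Cartan matrix is
[[2, -1, 0, 0, 0, 0, 0], [-2, 2, 0, -1, 0, 0, 0], [0, 0, 2, 0, 0, -1, 0], [0, -1, 0, 2, 0, 0, -1], [0, 0, 0, 0, 2, -1, -1], [0, 0, -1, 0, -1, 2, 0], [0, 0, 0, -1, -1, 0, 2]].
The roots have two lengths (squared-length ratio 2:1); the short ones are alpha_{1}. The associated Dynkin diagram is a chain of 7 nodes with a double edge at one end; the terminal node there is the unique short simple root (B_7), so the type is B_7 (the algebra so(15)).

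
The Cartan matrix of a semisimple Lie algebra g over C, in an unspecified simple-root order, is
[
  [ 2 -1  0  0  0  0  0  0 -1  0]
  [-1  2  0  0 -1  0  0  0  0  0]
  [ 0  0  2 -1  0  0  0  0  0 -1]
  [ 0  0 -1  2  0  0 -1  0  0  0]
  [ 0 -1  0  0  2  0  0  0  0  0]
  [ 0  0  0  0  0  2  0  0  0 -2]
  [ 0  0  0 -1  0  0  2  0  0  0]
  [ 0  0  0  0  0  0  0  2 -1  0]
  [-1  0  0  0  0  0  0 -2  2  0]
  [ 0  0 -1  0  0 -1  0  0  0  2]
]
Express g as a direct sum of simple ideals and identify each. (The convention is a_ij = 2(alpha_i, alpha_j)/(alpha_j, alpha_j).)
The diagram associated to this matrix has two connected components: the simple roots {alpha_1, alpha_2, alpha_5, alpha_8, alpha_9} form a chain of 5 nodes with a double edge at one end; the terminal node there is the unique short simple root (B_5), and {alpha_3, alpha_4, alpha_6, alpha_7, alpha_10} form a chain of 5 nodes with a double edge at one end; the terminal node there is the unique long simple root (C_5). A semisimple Lie algebra decomposes uniquely as the direct sum of simple ideals, one per connected component of its Dynkin diagram, so g ≅ B_5 ⊕ C_5 (dimension 55 + 55 = 110).

B_5 ⊕ C_5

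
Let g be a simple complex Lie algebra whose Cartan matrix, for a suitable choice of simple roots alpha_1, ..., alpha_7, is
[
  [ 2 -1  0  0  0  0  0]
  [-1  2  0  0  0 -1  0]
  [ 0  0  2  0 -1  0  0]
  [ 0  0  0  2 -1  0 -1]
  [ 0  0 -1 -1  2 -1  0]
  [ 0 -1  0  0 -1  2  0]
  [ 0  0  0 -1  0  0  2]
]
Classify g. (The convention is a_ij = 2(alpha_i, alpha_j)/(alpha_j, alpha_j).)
E_7

The matrix has rank 7 with 2's on the diagonal. Reading the off-diagonal entries as Dynkin edges (a single edge where a_ij = a_ji = -1; a double or triple edge where a_ij * a_ji = 2 or 3), the diagram is a chain of 6 nodes with one extra node attached to the third node from one end (E_7). One simple-root ordering that puts it in standard form is (alpha_7, alpha_3, alpha_4, alpha_5, alpha_6, alpha_2, alpha_1). So the algebra is type E_7.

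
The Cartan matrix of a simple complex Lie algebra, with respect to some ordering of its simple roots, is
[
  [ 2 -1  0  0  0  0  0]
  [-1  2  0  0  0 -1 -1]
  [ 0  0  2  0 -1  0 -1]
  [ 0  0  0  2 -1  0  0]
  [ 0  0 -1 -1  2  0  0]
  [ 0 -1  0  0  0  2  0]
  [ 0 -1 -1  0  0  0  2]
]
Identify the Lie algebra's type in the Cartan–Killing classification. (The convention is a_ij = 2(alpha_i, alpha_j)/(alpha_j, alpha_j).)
D_7 (so(14))

The matrix has rank 7 with 2's on the diagonal. Reading the off-diagonal entries as Dynkin edges (a single edge where a_ij = a_ji = -1; a double or triple edge where a_ij * a_ji = 2 or 3), the diagram is a chain of 5 nodes with a fork of two nodes at one end (D_7). One simple-root ordering that puts it in standard form is (alpha_4, alpha_5, alpha_3, alpha_7, alpha_2, alpha_1, alpha_6). So the algebra is type D_7, i.e. so(14).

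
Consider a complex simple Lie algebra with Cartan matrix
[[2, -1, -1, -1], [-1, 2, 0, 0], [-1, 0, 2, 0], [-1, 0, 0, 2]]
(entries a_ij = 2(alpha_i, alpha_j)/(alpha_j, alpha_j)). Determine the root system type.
The matrix has rank 4 with 2's on the diagonal. Reading the off-diagonal entries as Dynkin edges (a single edge where a_ij = a_ji = -1; a double or triple edge where a_ij * a_ji = 2 or 3), the diagram is a chain of 2 nodes with a fork of two nodes at one end (D_4). One simple-root ordering that puts it in standard form is (alpha_2, alpha_1, alpha_3, alpha_4). So the algebra is type D_4, i.e. so(8).

D4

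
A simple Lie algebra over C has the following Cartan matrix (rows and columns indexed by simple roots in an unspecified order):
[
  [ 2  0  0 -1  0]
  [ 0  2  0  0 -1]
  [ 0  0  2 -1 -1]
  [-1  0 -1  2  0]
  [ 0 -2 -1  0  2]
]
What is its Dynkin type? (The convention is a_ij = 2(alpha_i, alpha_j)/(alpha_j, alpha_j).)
The matrix has rank 5 with 2's on the diagonal. Reading the off-diagonal entries as Dynkin edges (a single edge where a_ij = a_ji = -1; a double or triple edge where a_ij * a_ji = 2 or 3), the diagram is a chain of 5 nodes with a double edge at one end; the terminal node there is the unique short simple root (B_5). One simple-root ordering that puts it in standard form is (alpha_1, alpha_4, alpha_3, alpha_5, alpha_2). So the algebra is type B_5, i.e. so(11).

type B_5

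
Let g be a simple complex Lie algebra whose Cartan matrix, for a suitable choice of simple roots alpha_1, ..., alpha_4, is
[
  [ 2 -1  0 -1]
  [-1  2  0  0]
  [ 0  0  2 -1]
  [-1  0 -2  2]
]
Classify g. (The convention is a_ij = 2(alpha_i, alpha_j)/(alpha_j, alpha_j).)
The matrix has rank 4 with 2's on the diagonal. Reading the off-diagonal entries as Dynkin edges (a single edge where a_ij = a_ji = -1; a double or triple edge where a_ij * a_ji = 2 or 3), the diagram is a chain of 4 nodes with a double edge at one end; the terminal node there is the unique short simple root (B_4). One simple-root ordering that puts it in standard form is (alpha_2, alpha_1, alpha_4, alpha_3). So the algebra is type B_4, i.e. so(9).

B_4 (so(9))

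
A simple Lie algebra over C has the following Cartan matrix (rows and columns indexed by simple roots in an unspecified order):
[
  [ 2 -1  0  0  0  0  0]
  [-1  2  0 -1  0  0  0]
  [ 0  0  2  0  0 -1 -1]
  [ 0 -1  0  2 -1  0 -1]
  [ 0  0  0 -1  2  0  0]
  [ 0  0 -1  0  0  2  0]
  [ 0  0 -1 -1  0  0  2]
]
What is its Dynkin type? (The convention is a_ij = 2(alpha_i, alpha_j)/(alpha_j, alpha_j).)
The matrix has rank 7 with 2's on the diagonal. Reading the off-diagonal entries as Dynkin edges (a single edge where a_ij = a_ji = -1; a double or triple edge where a_ij * a_ji = 2 or 3), the diagram is a chain of 6 nodes with one extra node attached to the third node from one end (E_7). One simple-root ordering that puts it in standard form is (alpha_1, alpha_5, alpha_2, alpha_4, alpha_7, alpha_3, alpha_6). So the algebra is type E_7.

E_7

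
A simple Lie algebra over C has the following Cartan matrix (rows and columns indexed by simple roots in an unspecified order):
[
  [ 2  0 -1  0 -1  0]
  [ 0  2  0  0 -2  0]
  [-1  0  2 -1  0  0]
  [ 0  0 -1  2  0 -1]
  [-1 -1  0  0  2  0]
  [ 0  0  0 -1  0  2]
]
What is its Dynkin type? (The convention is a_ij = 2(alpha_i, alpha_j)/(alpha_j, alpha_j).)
The matrix has rank 6 with 2's on the diagonal. Reading the off-diagonal entries as Dynkin edges (a single edge where a_ij = a_ji = -1; a double or triple edge where a_ij * a_ji = 2 or 3), the diagram is a chain of 6 nodes with a double edge at one end; the terminal node there is the unique long simple root (C_6). One simple-root ordering that puts it in standard form is (alpha_6, alpha_4, alpha_3, alpha_1, alpha_5, alpha_2). So the algebra is type C_6, i.e. sp(12).

type C_6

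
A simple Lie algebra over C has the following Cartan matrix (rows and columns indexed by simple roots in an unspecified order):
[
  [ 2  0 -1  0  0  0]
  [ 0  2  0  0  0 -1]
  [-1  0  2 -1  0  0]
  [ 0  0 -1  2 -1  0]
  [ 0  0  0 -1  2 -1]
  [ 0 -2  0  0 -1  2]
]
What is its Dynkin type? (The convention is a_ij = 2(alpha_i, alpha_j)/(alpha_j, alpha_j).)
type B_6

The matrix has rank 6 with 2's on the diagonal. Reading the off-diagonal entries as Dynkin edges (a single edge where a_ij = a_ji = -1; a double or triple edge where a_ij * a_ji = 2 or 3), the diagram is a chain of 6 nodes with a double edge at one end; the terminal node there is the unique short simple root (B_6). One simple-root ordering that puts it in standard form is (alpha_1, alpha_3, alpha_4, alpha_5, alpha_6, alpha_2). So the algebra is type B_6, i.e. so(13).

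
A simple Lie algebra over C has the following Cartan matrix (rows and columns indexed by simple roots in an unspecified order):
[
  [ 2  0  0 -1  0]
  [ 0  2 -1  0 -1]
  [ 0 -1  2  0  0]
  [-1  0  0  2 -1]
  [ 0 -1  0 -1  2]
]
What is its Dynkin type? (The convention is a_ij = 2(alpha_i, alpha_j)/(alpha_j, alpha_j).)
The matrix has rank 5 with 2's on the diagonal. Reading the off-diagonal entries as Dynkin edges (a single edge where a_ij = a_ji = -1; a double or triple edge where a_ij * a_ji = 2 or 3), the diagram is a chain of 5 nodes with single edges (A_5). One simple-root ordering that puts it in standard form is (alpha_3, alpha_2, alpha_5, alpha_4, alpha_1). So the algebra is type A_5, i.e. sl(6).

type A_5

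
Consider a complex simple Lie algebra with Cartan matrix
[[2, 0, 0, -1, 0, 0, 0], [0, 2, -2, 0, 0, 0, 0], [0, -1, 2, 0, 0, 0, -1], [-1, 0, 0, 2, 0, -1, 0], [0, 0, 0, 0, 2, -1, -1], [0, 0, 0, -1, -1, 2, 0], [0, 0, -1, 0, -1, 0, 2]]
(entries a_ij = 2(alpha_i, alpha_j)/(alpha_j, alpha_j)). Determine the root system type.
C_7 (sp(14))

The matrix has rank 7 with 2's on the diagonal. Reading the off-diagonal entries as Dynkin edges (a single edge where a_ij = a_ji = -1; a double or triple edge where a_ij * a_ji = 2 or 3), the diagram is a chain of 7 nodes with a double edge at one end; the terminal node there is the unique long simple root (C_7). One simple-root ordering that puts it in standard form is (alpha_1, alpha_4, alpha_6, alpha_5, alpha_7, alpha_3, alpha_2). So the algebra is type C_7, i.e. sp(14).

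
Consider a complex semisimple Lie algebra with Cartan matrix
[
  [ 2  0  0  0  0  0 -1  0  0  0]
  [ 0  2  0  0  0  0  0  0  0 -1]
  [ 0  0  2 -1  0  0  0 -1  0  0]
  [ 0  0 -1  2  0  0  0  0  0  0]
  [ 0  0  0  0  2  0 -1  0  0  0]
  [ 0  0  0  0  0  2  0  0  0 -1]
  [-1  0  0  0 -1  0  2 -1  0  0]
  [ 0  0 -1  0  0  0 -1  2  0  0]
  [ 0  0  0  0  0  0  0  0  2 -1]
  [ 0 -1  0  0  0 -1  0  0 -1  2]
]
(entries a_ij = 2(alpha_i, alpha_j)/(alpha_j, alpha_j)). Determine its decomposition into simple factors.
D4 + D6

The diagram associated to this matrix has two connected components: the simple roots {alpha_2, alpha_6, alpha_9, alpha_10} form a chain of 2 nodes with a fork of two nodes at one end (D_4), and {alpha_1, alpha_3, alpha_4, alpha_5, alpha_7, alpha_8} form a chain of 4 nodes with a fork of two nodes at one end (D_6). A semisimple Lie algebra decomposes uniquely as the direct sum of simple ideals, one per connected component of its Dynkin diagram, so g ≅ D_4 ⊕ D_6 (dimension 28 + 66 = 94).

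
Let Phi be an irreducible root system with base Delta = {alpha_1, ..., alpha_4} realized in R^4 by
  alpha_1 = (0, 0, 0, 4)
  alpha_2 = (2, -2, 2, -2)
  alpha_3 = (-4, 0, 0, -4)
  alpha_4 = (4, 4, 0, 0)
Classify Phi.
Compute the Cartan integers a_ij = 2(alpha_i, alpha_j)/(alpha_j, alpha_j); the resulting 4x4 Cartan matrix is
[[2, -1, -1, 0], [-1, 2, 0, 0], [-2, 0, 2, -1], [0, 0, -1, 2]].
The roots have two lengths (squared-length ratio 2:1); the short ones are alpha_{1,2}. The associated Dynkin diagram is a chain of 4 nodes with a double edge between the middle two (F_4), so the type is F_4.

F_4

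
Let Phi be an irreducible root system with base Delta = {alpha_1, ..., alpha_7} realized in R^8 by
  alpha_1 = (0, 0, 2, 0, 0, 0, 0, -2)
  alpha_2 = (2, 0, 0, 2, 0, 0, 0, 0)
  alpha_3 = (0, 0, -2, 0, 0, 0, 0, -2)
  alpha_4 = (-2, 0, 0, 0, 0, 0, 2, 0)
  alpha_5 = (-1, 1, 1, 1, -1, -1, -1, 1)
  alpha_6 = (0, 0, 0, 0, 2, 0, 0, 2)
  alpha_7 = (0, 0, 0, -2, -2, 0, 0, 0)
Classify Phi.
E_7

Compute the Cartan integers a_ij = 2(alpha_i, alpha_j)/(alpha_j, alpha_j); the resulting 7x7 Cartan matrix is
[[2, 0, 0, 0, 0, -1, 0], [0, 2, 0, -1, 0, 0, -1], [0, 0, 2, 0, -1, -1, 0], [0, -1, 0, 2, 0, 0, 0], [0, 0, -1, 0, 2, 0, 0], [-1, 0, -1, 0, 0, 2, -1], [0, -1, 0, 0, 0, -1, 2]].
All simple roots have the same length, so the diagram is simply laced. The associated Dynkin diagram is a chain of 6 nodes with one extra node attached to the third node from one end (E_7), so the type is E_7.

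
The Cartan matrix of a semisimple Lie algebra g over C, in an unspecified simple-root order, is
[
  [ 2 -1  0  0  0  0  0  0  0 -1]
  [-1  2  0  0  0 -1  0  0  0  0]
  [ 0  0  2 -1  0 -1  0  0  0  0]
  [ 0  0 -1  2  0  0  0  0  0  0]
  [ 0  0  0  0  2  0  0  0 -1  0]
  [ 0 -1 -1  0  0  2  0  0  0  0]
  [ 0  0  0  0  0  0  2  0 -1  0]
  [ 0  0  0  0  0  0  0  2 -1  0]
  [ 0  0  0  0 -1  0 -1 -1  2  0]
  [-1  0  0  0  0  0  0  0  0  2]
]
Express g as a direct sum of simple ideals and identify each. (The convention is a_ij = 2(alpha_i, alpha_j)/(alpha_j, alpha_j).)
A_6 + D_4

The diagram associated to this matrix has two connected components: the simple roots {alpha_1, alpha_2, alpha_3, alpha_4, alpha_6, alpha_10} form a chain of 6 nodes with single edges (A_6), and {alpha_5, alpha_7, alpha_8, alpha_9} form a chain of 2 nodes with a fork of two nodes at one end (D_4). A semisimple Lie algebra decomposes uniquely as the direct sum of simple ideals, one per connected component of its Dynkin diagram, so g ≅ A_6 ⊕ D_4 (dimension 48 + 28 = 76).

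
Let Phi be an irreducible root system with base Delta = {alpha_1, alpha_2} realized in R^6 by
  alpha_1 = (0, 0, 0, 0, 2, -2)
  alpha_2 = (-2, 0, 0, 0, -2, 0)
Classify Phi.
Compute the Cartan integers a_ij = 2(alpha_i, alpha_j)/(alpha_j, alpha_j); the resulting 2x2 Cartan matrix is
[[2, -1], [-1, 2]].
All simple roots have the same length, so the diagram is simply laced. The associated Dynkin diagram is a chain of 2 nodes with single edges (A_2), so the type is A_2 (the algebra sl(3)).

A_2 (sl(3))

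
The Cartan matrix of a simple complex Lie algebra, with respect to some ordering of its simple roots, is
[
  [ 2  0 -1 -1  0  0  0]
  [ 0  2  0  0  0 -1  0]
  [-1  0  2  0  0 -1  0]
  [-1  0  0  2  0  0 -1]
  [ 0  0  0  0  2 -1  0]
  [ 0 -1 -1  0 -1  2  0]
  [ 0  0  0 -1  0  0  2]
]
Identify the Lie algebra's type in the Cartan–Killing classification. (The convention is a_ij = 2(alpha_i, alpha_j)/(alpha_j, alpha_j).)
type D_7

The matrix has rank 7 with 2's on the diagonal. Reading the off-diagonal entries as Dynkin edges (a single edge where a_ij = a_ji = -1; a double or triple edge where a_ij * a_ji = 2 or 3), the diagram is a chain of 5 nodes with a fork of two nodes at one end (D_7). One simple-root ordering that puts it in standard form is (alpha_7, alpha_4, alpha_1, alpha_3, alpha_6, alpha_2, alpha_5). So the algebra is type D_7, i.e. so(14).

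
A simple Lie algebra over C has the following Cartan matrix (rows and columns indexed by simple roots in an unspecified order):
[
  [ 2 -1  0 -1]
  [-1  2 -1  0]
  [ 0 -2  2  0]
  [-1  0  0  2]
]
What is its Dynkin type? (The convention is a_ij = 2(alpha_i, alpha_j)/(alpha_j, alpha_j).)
C_4

The matrix has rank 4 with 2's on the diagonal. Reading the off-diagonal entries as Dynkin edges (a single edge where a_ij = a_ji = -1; a double or triple edge where a_ij * a_ji = 2 or 3), the diagram is a chain of 4 nodes with a double edge at one end; the terminal node there is the unique long simple root (C_4). One simple-root ordering that puts it in standard form is (alpha_4, alpha_1, alpha_2, alpha_3). So the algebra is type C_4, i.e. sp(8).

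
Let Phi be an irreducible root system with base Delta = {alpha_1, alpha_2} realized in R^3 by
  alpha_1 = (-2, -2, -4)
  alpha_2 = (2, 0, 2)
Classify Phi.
G_2

Compute the Cartan integers a_ij = 2(alpha_i, alpha_j)/(alpha_j, alpha_j); the resulting 2x2 Cartan matrix is
[[2, -3], [-1, 2]].
The roots have two lengths (squared-length ratio 3:1); the short ones are alpha_{2}. The associated Dynkin diagram is two nodes joined by a triple edge (G_2), so the type is G_2.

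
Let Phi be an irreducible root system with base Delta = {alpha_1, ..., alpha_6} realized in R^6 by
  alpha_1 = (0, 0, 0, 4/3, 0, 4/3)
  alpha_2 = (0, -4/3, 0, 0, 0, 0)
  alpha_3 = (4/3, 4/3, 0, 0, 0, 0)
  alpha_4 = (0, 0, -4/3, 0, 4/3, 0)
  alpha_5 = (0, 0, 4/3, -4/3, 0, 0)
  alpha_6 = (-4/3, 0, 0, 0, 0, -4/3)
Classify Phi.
type B_6

Compute the Cartan integers a_ij = 2(alpha_i, alpha_j)/(alpha_j, alpha_j); the resulting 6x6 Cartan matrix is
[[2, 0, 0, 0, -1, -1], [0, 2, -1, 0, 0, 0], [0, -2, 2, 0, 0, -1], [0, 0, 0, 2, -1, 0], [-1, 0, 0, -1, 2, 0], [-1, 0, -1, 0, 0, 2]].
The roots have two lengths (squared-length ratio 2:1); the short ones are alpha_{2}. The associated Dynkin diagram is a chain of 6 nodes with a double edge at one end; the terminal node there is the unique short simple root (B_6), so the type is B_6 (the algebra so(13)).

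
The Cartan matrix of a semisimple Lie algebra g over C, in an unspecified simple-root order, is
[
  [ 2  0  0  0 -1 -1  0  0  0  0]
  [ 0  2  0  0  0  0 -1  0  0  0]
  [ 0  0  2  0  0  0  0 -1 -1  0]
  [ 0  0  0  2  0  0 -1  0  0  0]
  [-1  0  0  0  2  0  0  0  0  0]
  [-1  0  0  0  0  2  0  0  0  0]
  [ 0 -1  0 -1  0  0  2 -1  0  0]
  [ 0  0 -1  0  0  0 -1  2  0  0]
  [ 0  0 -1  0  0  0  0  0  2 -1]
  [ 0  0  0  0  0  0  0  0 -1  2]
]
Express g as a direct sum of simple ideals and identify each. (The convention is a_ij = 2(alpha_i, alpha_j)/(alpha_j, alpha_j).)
A3 ⊕ D7

The diagram associated to this matrix has two connected components: the simple roots {alpha_1, alpha_5, alpha_6} form a chain of 3 nodes with single edges (A_3), and {alpha_2, alpha_3, alpha_4, alpha_7, alpha_8, alpha_9, alpha_10} form a chain of 5 nodes with a fork of two nodes at one end (D_7). A semisimple Lie algebra decomposes uniquely as the direct sum of simple ideals, one per connected component of its Dynkin diagram, so g ≅ A_3 ⊕ D_7 (dimension 15 + 91 = 106).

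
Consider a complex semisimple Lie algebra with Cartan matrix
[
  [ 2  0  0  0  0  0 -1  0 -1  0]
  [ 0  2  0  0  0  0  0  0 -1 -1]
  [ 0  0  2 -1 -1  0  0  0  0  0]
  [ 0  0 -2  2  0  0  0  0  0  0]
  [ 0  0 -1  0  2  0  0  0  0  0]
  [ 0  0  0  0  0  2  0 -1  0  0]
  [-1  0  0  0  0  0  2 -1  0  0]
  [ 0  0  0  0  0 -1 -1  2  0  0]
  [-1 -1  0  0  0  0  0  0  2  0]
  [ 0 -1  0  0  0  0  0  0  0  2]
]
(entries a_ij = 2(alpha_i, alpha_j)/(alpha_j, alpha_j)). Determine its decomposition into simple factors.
A7 ⊕ C3

The diagram associated to this matrix has two connected components: the simple roots {alpha_1, alpha_2, alpha_6, alpha_7, alpha_8, alpha_9, alpha_10} form a chain of 7 nodes with single edges (A_7), and {alpha_3, alpha_4, alpha_5} form a chain of 3 nodes with a double edge at one end; the terminal node there is the unique long simple root (C_3). A semisimple Lie algebra decomposes uniquely as the direct sum of simple ideals, one per connected component of its Dynkin diagram, so g ≅ A_7 ⊕ C_3 (dimension 63 + 21 = 84).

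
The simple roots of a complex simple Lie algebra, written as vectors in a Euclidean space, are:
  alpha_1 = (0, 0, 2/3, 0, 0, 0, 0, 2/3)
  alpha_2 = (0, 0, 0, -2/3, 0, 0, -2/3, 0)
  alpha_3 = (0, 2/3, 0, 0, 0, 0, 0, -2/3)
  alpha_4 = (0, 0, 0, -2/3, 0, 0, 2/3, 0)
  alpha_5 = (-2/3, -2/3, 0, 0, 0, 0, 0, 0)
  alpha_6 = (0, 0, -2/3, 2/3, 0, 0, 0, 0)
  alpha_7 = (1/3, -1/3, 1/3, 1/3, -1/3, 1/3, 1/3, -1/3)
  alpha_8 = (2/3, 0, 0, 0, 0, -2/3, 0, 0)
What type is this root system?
Compute the Cartan integers a_ij = 2(alpha_i, alpha_j)/(alpha_j, alpha_j); the resulting 8x8 Cartan matrix is
[[2, 0, -1, 0, 0, -1, 0, 0], [0, 2, 0, 0, 0, -1, -1, 0], [-1, 0, 2, 0, -1, 0, 0, 0], [0, 0, 0, 2, 0, -1, 0, 0], [0, 0, -1, 0, 2, 0, 0, -1], [-1, -1, 0, -1, 0, 2, 0, 0], [0, -1, 0, 0, 0, 0, 2, 0], [0, 0, 0, 0, -1, 0, 0, 2]].
All simple roots have the same length, so the diagram is simply laced. The associated Dynkin diagram is a chain of 7 nodes with one extra node attached to the third node from one end (E_8), so the type is E_8.

type E_8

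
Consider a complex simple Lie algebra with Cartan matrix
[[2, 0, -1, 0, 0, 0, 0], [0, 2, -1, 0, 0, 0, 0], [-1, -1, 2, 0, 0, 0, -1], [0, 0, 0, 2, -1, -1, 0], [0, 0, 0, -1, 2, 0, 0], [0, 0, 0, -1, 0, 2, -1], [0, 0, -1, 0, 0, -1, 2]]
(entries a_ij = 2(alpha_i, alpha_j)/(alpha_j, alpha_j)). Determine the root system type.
D_7 (so(14))

The matrix has rank 7 with 2's on the diagonal. Reading the off-diagonal entries as Dynkin edges (a single edge where a_ij = a_ji = -1; a double or triple edge where a_ij * a_ji = 2 or 3), the diagram is a chain of 5 nodes with a fork of two nodes at one end (D_7). One simple-root ordering that puts it in standard form is (alpha_5, alpha_4, alpha_6, alpha_7, alpha_3, alpha_2, alpha_1). So the algebra is type D_7, i.e. so(14).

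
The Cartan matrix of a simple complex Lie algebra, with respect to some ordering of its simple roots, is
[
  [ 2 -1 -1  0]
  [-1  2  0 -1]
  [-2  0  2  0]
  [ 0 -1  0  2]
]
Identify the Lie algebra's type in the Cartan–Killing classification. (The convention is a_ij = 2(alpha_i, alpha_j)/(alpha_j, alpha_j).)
C_4 (sp(8))

The matrix has rank 4 with 2's on the diagonal. Reading the off-diagonal entries as Dynkin edges (a single edge where a_ij = a_ji = -1; a double or triple edge where a_ij * a_ji = 2 or 3), the diagram is a chain of 4 nodes with a double edge at one end; the terminal node there is the unique long simple root (C_4). One simple-root ordering that puts it in standard form is (alpha_4, alpha_2, alpha_1, alpha_3). So the algebra is type C_4, i.e. sp(8).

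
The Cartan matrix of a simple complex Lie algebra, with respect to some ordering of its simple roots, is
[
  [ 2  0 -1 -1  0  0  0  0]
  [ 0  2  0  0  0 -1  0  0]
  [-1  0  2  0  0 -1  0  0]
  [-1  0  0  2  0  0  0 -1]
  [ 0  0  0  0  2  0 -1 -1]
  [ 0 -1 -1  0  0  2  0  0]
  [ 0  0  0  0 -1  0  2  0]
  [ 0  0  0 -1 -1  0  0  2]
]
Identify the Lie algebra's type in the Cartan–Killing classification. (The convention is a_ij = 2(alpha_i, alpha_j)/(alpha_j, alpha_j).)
A8

The matrix has rank 8 with 2's on the diagonal. Reading the off-diagonal entries as Dynkin edges (a single edge where a_ij = a_ji = -1; a double or triple edge where a_ij * a_ji = 2 or 3), the diagram is a chain of 8 nodes with single edges (A_8). One simple-root ordering that puts it in standard form is (alpha_2, alpha_6, alpha_3, alpha_1, alpha_4, alpha_8, alpha_5, alpha_7). So the algebra is type A_8, i.e. sl(9).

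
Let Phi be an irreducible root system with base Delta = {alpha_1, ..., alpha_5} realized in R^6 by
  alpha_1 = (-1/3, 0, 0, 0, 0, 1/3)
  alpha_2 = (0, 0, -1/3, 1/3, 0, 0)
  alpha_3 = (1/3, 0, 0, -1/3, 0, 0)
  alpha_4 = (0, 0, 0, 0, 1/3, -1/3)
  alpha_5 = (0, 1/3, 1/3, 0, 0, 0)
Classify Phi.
A5

Compute the Cartan integers a_ij = 2(alpha_i, alpha_j)/(alpha_j, alpha_j); the resulting 5x5 Cartan matrix is
[[2, 0, -1, -1, 0], [0, 2, -1, 0, -1], [-1, -1, 2, 0, 0], [-1, 0, 0, 2, 0], [0, -1, 0, 0, 2]].
All simple roots have the same length, so the diagram is simply laced. The associated Dynkin diagram is a chain of 5 nodes with single edges (A_5), so the type is A_5 (the algebra sl(6)).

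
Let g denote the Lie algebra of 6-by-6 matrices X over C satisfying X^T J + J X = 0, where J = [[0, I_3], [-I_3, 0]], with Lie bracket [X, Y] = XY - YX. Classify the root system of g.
This is sp(6), which has dimension 6(6+1)/2 = 21 and rank 6/2 = 3. In the classification of classical Lie algebras, the symplectic algebra sp(2n) has type C_n; here n = 3, so the Dynkin diagram is a chain of 3 nodes with a double edge at one end; the terminal node there is the unique long simple root (C_3). Hence the type is C_3.

C_3 (sp(6))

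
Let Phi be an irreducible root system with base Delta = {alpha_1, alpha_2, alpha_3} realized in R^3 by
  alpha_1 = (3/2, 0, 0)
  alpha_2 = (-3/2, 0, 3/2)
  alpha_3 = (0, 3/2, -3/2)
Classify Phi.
B_3 (so(7))

Compute the Cartan integers a_ij = 2(alpha_i, alpha_j)/(alpha_j, alpha_j); the resulting 3x3 Cartan matrix is
[[2, -1, 0], [-2, 2, -1], [0, -1, 2]].
The roots have two lengths (squared-length ratio 2:1); the short ones are alpha_{1}. The associated Dynkin diagram is a chain of 3 nodes with a double edge at one end; the terminal node there is the unique short simple root (B_3), so the type is B_3 (the algebra so(7)).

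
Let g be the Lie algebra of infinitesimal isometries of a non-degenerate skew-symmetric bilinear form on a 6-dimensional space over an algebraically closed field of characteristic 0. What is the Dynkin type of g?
This is sp(6), which has dimension 6(6+1)/2 = 21 and rank 6/2 = 3. In the classification of classical Lie algebras, the symplectic algebra sp(2n) has type C_n; here n = 3, so the Dynkin diagram is a chain of 3 nodes with a double edge at one end; the terminal node there is the unique long simple root (C_3). Hence the type is C_3.

C_3 (sp(6))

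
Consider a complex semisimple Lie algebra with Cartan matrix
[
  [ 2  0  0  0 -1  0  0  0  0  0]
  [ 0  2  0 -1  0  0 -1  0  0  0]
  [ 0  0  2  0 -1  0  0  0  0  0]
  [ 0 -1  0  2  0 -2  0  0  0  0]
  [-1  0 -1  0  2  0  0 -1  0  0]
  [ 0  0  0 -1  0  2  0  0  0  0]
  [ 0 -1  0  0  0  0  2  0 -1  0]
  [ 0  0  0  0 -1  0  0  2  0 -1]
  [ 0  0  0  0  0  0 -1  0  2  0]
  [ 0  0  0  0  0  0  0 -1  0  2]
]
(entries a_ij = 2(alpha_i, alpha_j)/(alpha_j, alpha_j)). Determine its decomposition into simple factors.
B5 + D5

The diagram associated to this matrix has two connected components: the simple roots {alpha_2, alpha_4, alpha_6, alpha_7, alpha_9} form a chain of 5 nodes with a double edge at one end; the terminal node there is the unique short simple root (B_5), and {alpha_1, alpha_3, alpha_5, alpha_8, alpha_10} form a chain of 3 nodes with a fork of two nodes at one end (D_5). A semisimple Lie algebra decomposes uniquely as the direct sum of simple ideals, one per connected component of its Dynkin diagram, so g ≅ B_5 ⊕ D_5 (dimension 55 + 45 = 100).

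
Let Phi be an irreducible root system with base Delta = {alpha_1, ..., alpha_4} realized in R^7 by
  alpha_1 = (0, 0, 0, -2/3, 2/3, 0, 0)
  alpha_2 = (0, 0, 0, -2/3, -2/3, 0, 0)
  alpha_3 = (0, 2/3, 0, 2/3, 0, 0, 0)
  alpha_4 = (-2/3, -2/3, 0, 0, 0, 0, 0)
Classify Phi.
type D_4

Compute the Cartan integers a_ij = 2(alpha_i, alpha_j)/(alpha_j, alpha_j); the resulting 4x4 Cartan matrix is
[[2, 0, -1, 0], [0, 2, -1, 0], [-1, -1, 2, -1], [0, 0, -1, 2]].
All simple roots have the same length, so the diagram is simply laced. The associated Dynkin diagram is a chain of 2 nodes with a fork of two nodes at one end (D_4), so the type is D_4 (the algebra so(8)).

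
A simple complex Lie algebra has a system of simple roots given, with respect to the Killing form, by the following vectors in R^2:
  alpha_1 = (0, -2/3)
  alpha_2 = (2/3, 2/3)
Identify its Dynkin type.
B_2 (so(5))

Compute the Cartan integers a_ij = 2(alpha_i, alpha_j)/(alpha_j, alpha_j); the resulting 2x2 Cartan matrix is
[[2, -1], [-2, 2]].
The roots have two lengths (squared-length ratio 2:1); the short ones are alpha_{1}. The associated Dynkin diagram is a chain of 2 nodes with a double edge at one end; the terminal node there is the unique short simple root (B_2), so the type is B_2 (the algebra so(5)).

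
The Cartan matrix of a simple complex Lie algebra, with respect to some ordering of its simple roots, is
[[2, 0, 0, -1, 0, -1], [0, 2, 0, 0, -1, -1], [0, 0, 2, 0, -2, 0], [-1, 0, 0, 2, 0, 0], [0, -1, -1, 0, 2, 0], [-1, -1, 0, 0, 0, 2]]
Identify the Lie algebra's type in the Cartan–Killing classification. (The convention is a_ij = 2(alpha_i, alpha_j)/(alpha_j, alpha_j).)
The matrix has rank 6 with 2's on the diagonal. Reading the off-diagonal entries as Dynkin edges (a single edge where a_ij = a_ji = -1; a double or triple edge where a_ij * a_ji = 2 or 3), the diagram is a chain of 6 nodes with a double edge at one end; the terminal node there is the unique long simple root (C_6). One simple-root ordering that puts it in standard form is (alpha_4, alpha_1, alpha_6, alpha_2, alpha_5, alpha_3). So the algebra is type C_6, i.e. sp(12).

type C_6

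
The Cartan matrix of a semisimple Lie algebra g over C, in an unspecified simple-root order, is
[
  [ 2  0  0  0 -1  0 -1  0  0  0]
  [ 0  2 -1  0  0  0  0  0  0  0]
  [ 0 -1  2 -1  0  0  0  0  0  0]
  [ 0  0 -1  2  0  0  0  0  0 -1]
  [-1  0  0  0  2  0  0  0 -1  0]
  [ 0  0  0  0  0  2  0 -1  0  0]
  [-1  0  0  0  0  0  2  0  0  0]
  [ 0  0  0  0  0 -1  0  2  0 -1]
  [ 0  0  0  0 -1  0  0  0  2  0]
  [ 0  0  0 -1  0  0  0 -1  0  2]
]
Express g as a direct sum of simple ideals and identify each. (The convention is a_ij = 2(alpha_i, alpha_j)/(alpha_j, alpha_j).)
A_4 (sl(5)) + A_6 (sl(7))

The diagram associated to this matrix has two connected components: the simple roots {alpha_1, alpha_5, alpha_7, alpha_9} form a chain of 4 nodes with single edges (A_4), and {alpha_2, alpha_3, alpha_4, alpha_6, alpha_8, alpha_10} form a chain of 6 nodes with single edges (A_6). A semisimple Lie algebra decomposes uniquely as the direct sum of simple ideals, one per connected component of its Dynkin diagram, so g ≅ A_4 ⊕ A_6 (dimension 24 + 48 = 72).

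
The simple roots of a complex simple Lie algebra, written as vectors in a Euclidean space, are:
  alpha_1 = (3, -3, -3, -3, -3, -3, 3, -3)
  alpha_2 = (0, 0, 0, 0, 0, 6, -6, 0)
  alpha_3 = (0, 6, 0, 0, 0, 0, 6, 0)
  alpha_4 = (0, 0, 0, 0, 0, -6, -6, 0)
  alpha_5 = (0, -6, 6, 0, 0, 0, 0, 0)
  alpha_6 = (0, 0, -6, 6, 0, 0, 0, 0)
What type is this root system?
E6

Compute the Cartan integers a_ij = 2(alpha_i, alpha_j)/(alpha_j, alpha_j); the resulting 6x6 Cartan matrix is
[[2, -1, 0, 0, 0, 0], [-1, 2, -1, 0, 0, 0], [0, -1, 2, -1, -1, 0], [0, 0, -1, 2, 0, 0], [0, 0, -1, 0, 2, -1], [0, 0, 0, 0, -1, 2]].
All simple roots have the same length, so the diagram is simply laced. The associated Dynkin diagram is a chain of 5 nodes with one extra node attached to the third node from one end (E_6), so the type is E_6.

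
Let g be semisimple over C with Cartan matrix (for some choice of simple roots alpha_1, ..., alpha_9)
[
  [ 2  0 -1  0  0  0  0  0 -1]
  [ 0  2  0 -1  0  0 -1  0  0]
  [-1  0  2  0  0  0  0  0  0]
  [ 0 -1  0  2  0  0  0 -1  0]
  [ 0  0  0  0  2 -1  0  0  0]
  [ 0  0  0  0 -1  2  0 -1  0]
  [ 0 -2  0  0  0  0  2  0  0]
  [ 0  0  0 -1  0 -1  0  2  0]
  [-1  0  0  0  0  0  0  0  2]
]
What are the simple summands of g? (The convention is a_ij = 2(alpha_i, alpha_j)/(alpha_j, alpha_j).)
type A_3 ⊕ type C_6

The diagram associated to this matrix has two connected components: the simple roots {alpha_1, alpha_3, alpha_9} form a chain of 3 nodes with single edges (A_3), and {alpha_2, alpha_4, alpha_5, alpha_6, alpha_7, alpha_8} form a chain of 6 nodes with a double edge at one end; the terminal node there is the unique long simple root (C_6). A semisimple Lie algebra decomposes uniquely as the direct sum of simple ideals, one per connected component of its Dynkin diagram, so g ≅ A_3 ⊕ C_6 (dimension 15 + 78 = 93).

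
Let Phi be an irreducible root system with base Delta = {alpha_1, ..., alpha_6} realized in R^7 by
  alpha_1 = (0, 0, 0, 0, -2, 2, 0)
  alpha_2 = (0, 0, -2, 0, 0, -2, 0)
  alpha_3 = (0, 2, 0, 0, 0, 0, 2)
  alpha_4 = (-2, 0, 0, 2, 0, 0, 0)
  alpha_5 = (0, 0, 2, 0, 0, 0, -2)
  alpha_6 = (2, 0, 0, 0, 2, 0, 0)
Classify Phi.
Compute the Cartan integers a_ij = 2(alpha_i, alpha_j)/(alpha_j, alpha_j); the resulting 6x6 Cartan matrix is
[[2, -1, 0, 0, 0, -1], [-1, 2, 0, 0, -1, 0], [0, 0, 2, 0, -1, 0], [0, 0, 0, 2, 0, -1], [0, -1, -1, 0, 2, 0], [-1, 0, 0, -1, 0, 2]].
All simple roots have the same length, so the diagram is simply laced. The associated Dynkin diagram is a chain of 6 nodes with single edges (A_6), so the type is A_6 (the algebra sl(7)).

A_6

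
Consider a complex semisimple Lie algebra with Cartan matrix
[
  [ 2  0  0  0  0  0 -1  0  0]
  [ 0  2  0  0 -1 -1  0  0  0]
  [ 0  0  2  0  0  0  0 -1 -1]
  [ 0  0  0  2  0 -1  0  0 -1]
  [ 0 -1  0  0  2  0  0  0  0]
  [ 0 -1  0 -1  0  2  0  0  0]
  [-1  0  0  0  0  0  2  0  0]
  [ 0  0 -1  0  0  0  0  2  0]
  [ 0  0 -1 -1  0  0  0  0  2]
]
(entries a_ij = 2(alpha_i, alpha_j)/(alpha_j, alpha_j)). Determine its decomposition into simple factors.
The diagram associated to this matrix has two connected components: the simple roots {alpha_1, alpha_7} form a chain of 2 nodes with single edges (A_2), and {alpha_2, alpha_3, alpha_4, alpha_5, alpha_6, alpha_8, alpha_9} form a chain of 7 nodes with single edges (A_7). A semisimple Lie algebra decomposes uniquely as the direct sum of simple ideals, one per connected component of its Dynkin diagram, so g ≅ A_2 ⊕ A_7 (dimension 8 + 63 = 71).

A_2 (sl(3)) ⊕ A_7 (sl(8))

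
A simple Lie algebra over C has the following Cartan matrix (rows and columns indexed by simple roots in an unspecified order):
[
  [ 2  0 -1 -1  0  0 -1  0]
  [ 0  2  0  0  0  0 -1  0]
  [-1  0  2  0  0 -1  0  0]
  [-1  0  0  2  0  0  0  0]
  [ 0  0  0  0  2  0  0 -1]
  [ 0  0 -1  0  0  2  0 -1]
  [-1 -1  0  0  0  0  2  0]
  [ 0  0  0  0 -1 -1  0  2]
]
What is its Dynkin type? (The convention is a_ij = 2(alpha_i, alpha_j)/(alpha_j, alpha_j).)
E8

The matrix has rank 8 with 2's on the diagonal. Reading the off-diagonal entries as Dynkin edges (a single edge where a_ij = a_ji = -1; a double or triple edge where a_ij * a_ji = 2 or 3), the diagram is a chain of 7 nodes with one extra node attached to the third node from one end (E_8). One simple-root ordering that puts it in standard form is (alpha_2, alpha_4, alpha_7, alpha_1, alpha_3, alpha_6, alpha_8, alpha_5). So the algebra is type E_8.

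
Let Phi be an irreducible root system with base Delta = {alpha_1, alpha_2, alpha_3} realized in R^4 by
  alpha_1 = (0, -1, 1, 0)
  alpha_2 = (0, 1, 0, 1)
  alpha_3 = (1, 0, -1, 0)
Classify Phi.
Compute the Cartan integers a_ij = 2(alpha_i, alpha_j)/(alpha_j, alpha_j); the resulting 3x3 Cartan matrix is
[[2, -1, -1], [-1, 2, 0], [-1, 0, 2]].
All simple roots have the same length, so the diagram is simply laced. The associated Dynkin diagram is a chain of 3 nodes with single edges (A_3), so the type is A_3 (the algebra sl(4)).

A_3 (sl(4))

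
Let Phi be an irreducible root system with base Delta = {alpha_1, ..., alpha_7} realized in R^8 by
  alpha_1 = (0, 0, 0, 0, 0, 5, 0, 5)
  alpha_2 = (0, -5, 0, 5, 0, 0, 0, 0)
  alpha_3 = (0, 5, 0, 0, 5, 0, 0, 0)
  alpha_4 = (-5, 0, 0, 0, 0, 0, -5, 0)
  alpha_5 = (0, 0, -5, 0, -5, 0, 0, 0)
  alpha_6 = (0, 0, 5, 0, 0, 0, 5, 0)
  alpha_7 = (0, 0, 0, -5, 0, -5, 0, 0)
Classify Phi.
Compute the Cartan integers a_ij = 2(alpha_i, alpha_j)/(alpha_j, alpha_j); the resulting 7x7 Cartan matrix is
[[2, 0, 0, 0, 0, 0, -1], [0, 2, -1, 0, 0, 0, -1], [0, -1, 2, 0, -1, 0, 0], [0, 0, 0, 2, 0, -1, 0], [0, 0, -1, 0, 2, -1, 0], [0, 0, 0, -1, -1, 2, 0], [-1, -1, 0, 0, 0, 0, 2]].
All simple roots have the same length, so the diagram is simply laced. The associated Dynkin diagram is a chain of 7 nodes with single edges (A_7), so the type is A_7 (the algebra sl(8)).

A_7 (sl(8))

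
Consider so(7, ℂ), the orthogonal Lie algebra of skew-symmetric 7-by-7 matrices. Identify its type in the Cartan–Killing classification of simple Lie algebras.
B_3

This is so(7) with 7 odd, which has dimension 7(7-1)/2 = 21 and rank (7-1)/2 = 3. In the classification of classical Lie algebras, the orthogonal algebra so(2n+1) in an odd number of variables has type B_n; here n = 3, so the Dynkin diagram is a chain of 3 nodes with a double edge at one end; the terminal node there is the unique short simple root (B_3). Hence the type is B_3.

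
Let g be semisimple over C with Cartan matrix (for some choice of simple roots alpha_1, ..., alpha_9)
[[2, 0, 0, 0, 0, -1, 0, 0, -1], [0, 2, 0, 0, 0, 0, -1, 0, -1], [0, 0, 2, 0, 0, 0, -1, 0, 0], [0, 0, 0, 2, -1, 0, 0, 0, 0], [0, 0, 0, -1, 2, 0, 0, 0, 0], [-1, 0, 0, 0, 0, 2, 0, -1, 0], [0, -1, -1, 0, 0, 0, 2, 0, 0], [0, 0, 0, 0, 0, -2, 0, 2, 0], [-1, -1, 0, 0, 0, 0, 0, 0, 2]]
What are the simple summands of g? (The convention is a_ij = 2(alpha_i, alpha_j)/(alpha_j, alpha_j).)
The diagram associated to this matrix has two connected components: the simple roots {alpha_4, alpha_5} form a chain of 2 nodes with single edges (A_2), and {alpha_1, alpha_2, alpha_3, alpha_6, alpha_7, alpha_8, alpha_9} form a chain of 7 nodes with a double edge at one end; the terminal node there is the unique long simple root (C_7). A semisimple Lie algebra decomposes uniquely as the direct sum of simple ideals, one per connected component of its Dynkin diagram, so g ≅ A_2 ⊕ C_7 (dimension 8 + 105 = 113).

A_2 + C_7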